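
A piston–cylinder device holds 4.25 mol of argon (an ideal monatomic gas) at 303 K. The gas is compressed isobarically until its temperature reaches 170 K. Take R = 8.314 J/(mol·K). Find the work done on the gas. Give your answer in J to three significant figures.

W ≈ 4700 J

Isobaric: W = P ΔV = nR ΔT.
W = (4.25)(8.314)(170 − 303) = -4699 J.
Work on gas = −W_by = 4699 J.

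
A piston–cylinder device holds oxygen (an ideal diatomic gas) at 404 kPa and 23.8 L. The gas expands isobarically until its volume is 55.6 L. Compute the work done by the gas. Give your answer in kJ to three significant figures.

Isobaric: W = P ΔV.
W = (404 kPa)(55.6 − 23.8 L) = (404)(31.8) = 12847 J.

W ≈ 12.8 kJ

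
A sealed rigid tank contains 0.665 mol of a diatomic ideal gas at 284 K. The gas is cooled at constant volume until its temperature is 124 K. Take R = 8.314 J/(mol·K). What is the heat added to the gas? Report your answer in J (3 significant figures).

Constant volume ⇒ W = 0, so Q = ΔU = nCᵥΔT with Cᵥ = 5R/2 = 20.79 J/(mol·K).
ΔU = (0.665)(20.79)(124 − 284) = -2212 J.

Q ≈ -2210 J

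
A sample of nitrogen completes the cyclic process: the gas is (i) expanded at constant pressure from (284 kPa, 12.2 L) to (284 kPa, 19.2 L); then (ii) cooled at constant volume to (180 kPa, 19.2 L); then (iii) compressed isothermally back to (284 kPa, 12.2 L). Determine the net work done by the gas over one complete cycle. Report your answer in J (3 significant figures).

W_net ≈ 421 J

Leg (i): W = PΔV = (284)(19.2 − 12.2) = 1988 J.
Leg (ii): W = 0.
Leg (iii): W = PᵢVᵢ ln(V_f/Vᵢ) = (3456) ln(12.2/19.2) = -1567 J.
W_net = 1988 − 1567 = 420.8 J.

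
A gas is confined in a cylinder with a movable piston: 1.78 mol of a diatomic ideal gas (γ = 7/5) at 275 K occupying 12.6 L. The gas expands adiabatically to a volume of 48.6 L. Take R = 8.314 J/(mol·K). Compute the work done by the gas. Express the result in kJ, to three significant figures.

W ≈ 4.25 kJ

Adiabatic: TV^(γ−1) = const with γ = 7/5.
T₂ = T₁ (V₁/V₂)^(γ−1) = 275 × (12.6/48.6)^0.4 = 275 × 0.5828 = 160.3 K.
W_by = nCᵥ(T₁ − T₂) = (1.78)(20.79)(275 − 160.3) = 4245 J.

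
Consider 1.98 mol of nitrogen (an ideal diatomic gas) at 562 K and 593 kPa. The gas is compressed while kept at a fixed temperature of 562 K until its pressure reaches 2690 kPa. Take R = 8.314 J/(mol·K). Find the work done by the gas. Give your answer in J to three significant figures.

Isothermal process: W = nRT ln(V₂/V₁) = nRT ln(P₁/P₂).
W = (1.98)(8.314)(562) × ln(593/2690)
  = 9251 × ln(0.2204) = 9251 × -1.512
W_by_gas = -13989 J.

W ≈ -14000 J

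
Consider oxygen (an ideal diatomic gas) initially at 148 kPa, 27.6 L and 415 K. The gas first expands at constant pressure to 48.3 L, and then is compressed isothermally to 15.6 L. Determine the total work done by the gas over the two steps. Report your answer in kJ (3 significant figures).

Step 1 (isobaric): W = PΔV = (148 kPa)(48.3 − 27.6 L) = 3064 J.
After step 1: P = 148 kPa, V = 48.3 L, T = 726.2 K.
Step 2 (isothermal): W = P₁V₁ ln(V₂/V₁) = (7148) ln(15.6/48.3) = -8079 J.
W_total = 3064 − 8079 = -5015 J.

W_total ≈ -5.02 kJ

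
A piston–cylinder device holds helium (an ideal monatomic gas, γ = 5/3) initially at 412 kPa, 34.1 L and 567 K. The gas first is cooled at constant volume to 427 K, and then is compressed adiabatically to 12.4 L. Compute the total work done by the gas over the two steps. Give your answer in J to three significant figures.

W_total ≈ -15300 J

Step 1 (isochoric): W = 0 (constant volume).
After step 1: P = 310.3 kPa (V unchanged).
Step 2 (adiabatic): W = (P₁V₁ − P₂V₂)/(γ−1) = (10580 − 20768)/0.667 = -15281 J.
W_total = 0 − 15281 = -15281 J.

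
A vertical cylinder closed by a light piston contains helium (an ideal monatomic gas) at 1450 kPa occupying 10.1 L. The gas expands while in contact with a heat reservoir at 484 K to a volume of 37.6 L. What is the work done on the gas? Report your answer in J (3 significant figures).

W ≈ -19300 J

Isothermal: W = nRT ln(V₂/V₁) = P₁V₁ ln(V₂/V₁).
P₁V₁ = (1450 kPa)(10.1 L) = 14645 J.
W = 14645 × ln(37.6/10.1) = 14645 × 1.314
W_by_gas = 19250 J; work on gas = −W_by = -19250 J.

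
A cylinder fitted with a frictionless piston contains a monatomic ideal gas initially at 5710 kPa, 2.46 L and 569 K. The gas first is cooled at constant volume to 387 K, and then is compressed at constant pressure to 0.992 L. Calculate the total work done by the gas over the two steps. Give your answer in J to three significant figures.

W_total ≈ -5700 J

Step 1 (isochoric): W = 0 (constant volume).
After step 1: P = 3884 kPa (V unchanged).
Step 2 (isobaric): W = PΔV = (3884 kPa)(0.992 − 2.46 L) = -5701 J.
W_total = 0 − 5701 = -5701 J.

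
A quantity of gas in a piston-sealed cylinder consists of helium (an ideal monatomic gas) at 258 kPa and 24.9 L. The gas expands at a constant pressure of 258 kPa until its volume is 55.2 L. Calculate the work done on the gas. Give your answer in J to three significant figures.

Isobaric: W = P ΔV.
W = (258 kPa)(55.2 − 24.9 L) = (258)(30.3) = 7817 J.
Work on gas = −W_by = -7817 J.

W ≈ -7820 J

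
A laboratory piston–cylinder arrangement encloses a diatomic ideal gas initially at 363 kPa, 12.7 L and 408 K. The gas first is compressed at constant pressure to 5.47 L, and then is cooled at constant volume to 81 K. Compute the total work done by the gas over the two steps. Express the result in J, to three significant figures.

Step 1 (isobaric): W = PΔV = (363 kPa)(5.47 − 12.7 L) = -2624 J.
Step 2 (isochoric): W = 0 (constant volume).
W_total = -2624 + 0 = -2624 J.

W_total ≈ -2620 J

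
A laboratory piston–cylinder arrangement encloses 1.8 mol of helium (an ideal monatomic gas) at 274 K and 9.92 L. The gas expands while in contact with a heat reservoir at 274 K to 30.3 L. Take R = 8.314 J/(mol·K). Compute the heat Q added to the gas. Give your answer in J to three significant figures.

Isothermal ⇒ ΔU = 0, so Q = W = nRT ln(V₂/V₁).
Q = (1.8)(8.314)(274) ln(30.3/9.92) = 4100 × 1.117 = 4579 J.

Q ≈ 4580 J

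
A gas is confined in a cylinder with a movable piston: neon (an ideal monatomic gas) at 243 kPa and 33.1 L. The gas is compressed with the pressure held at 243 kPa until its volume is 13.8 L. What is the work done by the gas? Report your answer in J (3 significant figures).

Isobaric: W = P ΔV.
W = (243 kPa)(13.8 − 33.1 L) = (243)(-19.3) = -4690 J.

W ≈ -4690 J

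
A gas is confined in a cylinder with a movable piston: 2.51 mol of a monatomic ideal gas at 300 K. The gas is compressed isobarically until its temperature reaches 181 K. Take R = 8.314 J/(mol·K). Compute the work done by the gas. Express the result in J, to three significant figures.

Isobaric: W = P ΔV = nR ΔT.
W = (2.51)(8.314)(181 − 300) = -2483 J.

W ≈ -2480 J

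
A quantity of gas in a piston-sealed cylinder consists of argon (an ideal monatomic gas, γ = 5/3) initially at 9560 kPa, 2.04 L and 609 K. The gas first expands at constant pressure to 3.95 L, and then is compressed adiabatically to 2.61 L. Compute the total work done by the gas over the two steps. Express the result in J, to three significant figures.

Step 1 (isobaric): W = PΔV = (9560 kPa)(3.95 − 2.04 L) = 18260 J.
After step 1: P = 9560 kPa, V = 3.95 L, T = 1179 K.
Step 2 (adiabatic): W = (P₁V₁ − P₂V₂)/(γ−1) = (37762 − 49777)/0.667 = -18022 J.
W_total = 18260 − 18022 = 237.6 J.

W_total ≈ 238 J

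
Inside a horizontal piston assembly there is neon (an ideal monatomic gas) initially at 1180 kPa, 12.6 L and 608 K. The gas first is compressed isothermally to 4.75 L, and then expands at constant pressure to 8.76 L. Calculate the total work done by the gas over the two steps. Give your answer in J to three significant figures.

Step 1 (isothermal): W = P₁V₁ ln(V₂/V₁) = (14868) ln(4.75/12.6) = -14505 J.
After step 1: P = 3130 kPa, V = 4.75 L, T = 608 K.
Step 2 (isobaric): W = PΔV = (3130 kPa)(8.76 − 4.75 L) = 12552 J.
W_total = -14505 + 12552 = -1953 J.

W_total ≈ -1950 J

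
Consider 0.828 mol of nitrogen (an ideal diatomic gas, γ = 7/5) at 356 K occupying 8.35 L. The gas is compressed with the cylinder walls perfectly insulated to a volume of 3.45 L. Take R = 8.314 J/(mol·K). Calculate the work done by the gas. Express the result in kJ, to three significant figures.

W ≈ -2.60 kJ

Adiabatic: TV^(γ−1) = const with γ = 7/5.
T₂ = T₁ (V₁/V₂)^(γ−1) = 356 × (8.35/3.45)^0.4 = 356 × 1.424 = 507 K.
W_by = nCᵥ(T₁ − T₂) = (0.828)(20.79)(356 − 507) = -2598 J.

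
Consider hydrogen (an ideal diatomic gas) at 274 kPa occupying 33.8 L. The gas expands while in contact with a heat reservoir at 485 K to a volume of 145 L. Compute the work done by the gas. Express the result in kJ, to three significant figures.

Isothermal: W = nRT ln(V₂/V₁) = P₁V₁ ln(V₂/V₁).
P₁V₁ = (274 kPa)(33.8 L) = 9261 J.
W = 9261 × ln(145/33.8) = 9261 × 1.456
W_by_gas = 13487 J.

W ≈ 13.5 kJ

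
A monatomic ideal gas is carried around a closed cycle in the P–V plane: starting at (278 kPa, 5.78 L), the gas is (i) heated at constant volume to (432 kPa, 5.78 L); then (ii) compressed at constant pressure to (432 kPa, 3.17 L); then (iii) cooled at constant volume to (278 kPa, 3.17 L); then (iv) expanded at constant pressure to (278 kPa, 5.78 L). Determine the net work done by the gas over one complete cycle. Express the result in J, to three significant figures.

Constant-volume legs do no work.
W(ii) = (432)(3.17 − 5.78) = -1128 J; W(iv) = (278)(5.78 − 3.17) = 725.6 J.
W_net = -1128 + 725.6 = -401.9 J (the counter-clockwise enclosed area).

W_net ≈ -402 J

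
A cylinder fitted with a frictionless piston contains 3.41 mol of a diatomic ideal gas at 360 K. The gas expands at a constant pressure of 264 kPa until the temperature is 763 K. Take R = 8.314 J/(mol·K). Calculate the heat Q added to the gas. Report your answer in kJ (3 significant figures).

Isobaric: W = nRΔT = (3.41)(8.314)(403) = 11425 J.
ΔU = nCᵥΔT with Cᵥ = 5R/2: ΔU = (3.41)(20.79)(403) = 28563 J.
Q = ΔU + W = 28563 + 11425 = 39989 J.

Q ≈ 40.0 kJ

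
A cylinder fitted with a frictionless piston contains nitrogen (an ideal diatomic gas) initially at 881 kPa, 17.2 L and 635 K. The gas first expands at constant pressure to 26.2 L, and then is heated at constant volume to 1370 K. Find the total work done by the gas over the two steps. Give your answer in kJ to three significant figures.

Step 1 (isobaric): W = PΔV = (881 kPa)(26.2 − 17.2 L) = 7929 J.
Step 2 (isochoric): W = 0 (constant volume).
W_total = 7929 + 0 = 7929 J.

W_total ≈ 7.93 kJ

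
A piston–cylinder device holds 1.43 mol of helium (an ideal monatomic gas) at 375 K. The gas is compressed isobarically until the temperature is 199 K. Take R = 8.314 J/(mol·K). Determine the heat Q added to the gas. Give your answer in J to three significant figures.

Isobaric: W = nRΔT = (1.43)(8.314)(-176) = -2092 J.
ΔU = nCᵥΔT with Cᵥ = 3R/2: ΔU = (1.43)(12.47)(-176) = -3139 J.
Q = ΔU + W = -3139 − 2092 = -5231 J.

Q ≈ -5230 J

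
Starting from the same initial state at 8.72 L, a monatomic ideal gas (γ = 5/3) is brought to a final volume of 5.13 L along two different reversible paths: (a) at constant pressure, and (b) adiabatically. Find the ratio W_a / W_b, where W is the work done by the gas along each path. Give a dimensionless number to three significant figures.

Path (a) isobaric: W = P₁(V₂ − V₁) → W_a/(P₁V₁) = -0.4117.
Path (b) adiabatic: W = P₁V₁(1 − (V₁/V₂)^(γ−1))/(γ−1) → W_b/(P₁V₁) = -0.6364.
W_a / W_b = -0.4117 / -0.6364 = 0.6469.

W_a / W_b ≈ 0.647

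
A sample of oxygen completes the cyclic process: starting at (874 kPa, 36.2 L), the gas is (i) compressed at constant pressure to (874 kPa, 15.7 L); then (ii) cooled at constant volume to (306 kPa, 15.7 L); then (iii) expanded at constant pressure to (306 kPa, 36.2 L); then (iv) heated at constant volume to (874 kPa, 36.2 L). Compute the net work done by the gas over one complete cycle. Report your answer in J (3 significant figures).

Constant-volume legs do no work.
W(i) = (874)(15.7 − 36.2) = -17917 J; W(iii) = (306)(36.2 − 15.7) = 6273 J.
W_net = -17917 + 6273 = -11644 J (the counter-clockwise enclosed area).

W_net ≈ -11600 J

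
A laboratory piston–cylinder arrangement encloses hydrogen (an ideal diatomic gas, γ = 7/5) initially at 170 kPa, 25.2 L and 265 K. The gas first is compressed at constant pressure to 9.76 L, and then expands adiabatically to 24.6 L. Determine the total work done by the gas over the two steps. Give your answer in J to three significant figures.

W_total ≈ -1340 J

Step 1 (isobaric): W = PΔV = (170 kPa)(9.76 − 25.2 L) = -2625 J.
After step 1: P = 170 kPa, V = 9.76 L, T = 102.6 K.
Step 2 (adiabatic): W = (P₁V₁ − P₂V₂)/(γ−1) = (1659 − 1146)/0.4 = 1282 J.
W_total = -2625 + 1282 = -1343 J.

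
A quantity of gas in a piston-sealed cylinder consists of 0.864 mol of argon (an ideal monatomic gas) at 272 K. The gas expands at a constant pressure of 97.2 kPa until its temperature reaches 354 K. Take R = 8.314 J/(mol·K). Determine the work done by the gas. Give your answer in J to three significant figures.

Isobaric: W = P ΔV = nR ΔT.
W = (0.864)(8.314)(354 − 272) = 589 J.

W ≈ 589 J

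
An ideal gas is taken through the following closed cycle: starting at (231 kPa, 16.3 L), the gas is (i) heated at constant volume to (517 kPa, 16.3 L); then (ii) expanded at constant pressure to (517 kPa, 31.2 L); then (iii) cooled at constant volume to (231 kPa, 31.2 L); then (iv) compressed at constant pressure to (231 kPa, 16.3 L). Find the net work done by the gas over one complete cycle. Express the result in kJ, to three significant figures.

W_net ≈ 4.26 kJ

Constant-volume legs do no work.
W(ii) = (517)(31.2 − 16.3) = 7703 J; W(iv) = (231)(16.3 − 31.2) = -3442 J.
W_net = 7703 − 3442 = 4261 J (the clockwise enclosed area).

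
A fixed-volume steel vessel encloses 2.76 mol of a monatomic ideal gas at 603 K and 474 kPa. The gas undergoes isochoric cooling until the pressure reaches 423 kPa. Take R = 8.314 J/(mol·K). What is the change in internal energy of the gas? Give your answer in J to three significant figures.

ΔU ≈ -2230 J

Constant volume ⇒ W = 0, so Q = ΔU = nCᵥΔT with Cᵥ = 3R/2 = 12.47 J/(mol·K).
At constant V, T₂/T₁ = P₂/P₁ ⇒ ΔT = T₁(P₂/P₁ − 1) = 603·(423/474 − 1) = -64.88 K.
ΔU = (2.76)(12.47)(-64.88) = -2233 J.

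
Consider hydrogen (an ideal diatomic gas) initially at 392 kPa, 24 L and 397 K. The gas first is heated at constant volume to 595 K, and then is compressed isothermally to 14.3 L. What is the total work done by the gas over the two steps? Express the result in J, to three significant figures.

Step 1 (isochoric): W = 0 (constant volume).
After step 1: P = 587.5 kPa (V unchanged).
Step 2 (isothermal): W = P₁V₁ ln(V₂/V₁) = (14100) ln(14.3/24) = -7301 J.
W_total = 0 − 7301 = -7301 J.

W_total ≈ -7300 J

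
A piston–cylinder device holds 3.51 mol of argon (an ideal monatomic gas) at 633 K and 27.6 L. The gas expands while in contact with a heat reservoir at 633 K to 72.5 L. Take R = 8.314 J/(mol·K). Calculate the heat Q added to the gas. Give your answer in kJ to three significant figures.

Q ≈ 17.8 kJ

Isothermal ⇒ ΔU = 0, so Q = W = nRT ln(V₂/V₁).
Q = (3.51)(8.314)(633) ln(72.5/27.6) = 18472 × 0.9658 = 17840 J.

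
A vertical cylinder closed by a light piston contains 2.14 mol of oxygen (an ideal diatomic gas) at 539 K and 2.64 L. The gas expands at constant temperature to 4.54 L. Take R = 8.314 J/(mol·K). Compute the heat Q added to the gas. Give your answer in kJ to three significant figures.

Isothermal ⇒ ΔU = 0, so Q = W = nRT ln(V₂/V₁).
Q = (2.14)(8.314)(539) ln(4.54/2.64) = 9590 × 0.5421 = 5199 J.

Q ≈ 5.20 kJ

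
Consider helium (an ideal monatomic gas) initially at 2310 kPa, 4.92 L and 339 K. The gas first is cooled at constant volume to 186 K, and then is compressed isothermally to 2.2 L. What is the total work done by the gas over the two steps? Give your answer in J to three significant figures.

W_total ≈ -5020 J

Step 1 (isochoric): W = 0 (constant volume).
After step 1: P = 1267 kPa (V unchanged).
Step 2 (isothermal): W = P₁V₁ ln(V₂/V₁) = (6236) ln(2.2/4.92) = -5019 J.
W_total = 0 − 5019 = -5019 J.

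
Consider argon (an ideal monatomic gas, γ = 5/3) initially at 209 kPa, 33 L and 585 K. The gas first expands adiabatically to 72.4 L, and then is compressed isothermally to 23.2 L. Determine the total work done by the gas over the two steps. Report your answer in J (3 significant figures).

Step 1 (adiabatic): W = (P₁V₁ − P₂V₂)/(γ−1) = (6897 − 4085)/0.667 = 4218 J.
After step 1: P = 56.42 kPa, V = 72.4 L, T = 346.5 K.
Step 2 (isothermal): W = P₁V₁ ln(V₂/V₁) = (4085) ln(23.2/72.4) = -4649 J.
W_total = 4218 − 4649 = -430.6 J.

W_total ≈ -431 J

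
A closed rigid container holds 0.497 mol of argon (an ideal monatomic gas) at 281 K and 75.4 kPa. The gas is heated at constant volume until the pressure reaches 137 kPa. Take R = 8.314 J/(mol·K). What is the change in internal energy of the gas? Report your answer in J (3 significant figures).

Constant volume ⇒ W = 0, so Q = ΔU = nCᵥΔT with Cᵥ = 3R/2 = 12.47 J/(mol·K).
At constant V, T₂/T₁ = P₂/P₁ ⇒ ΔT = T₁(P₂/P₁ − 1) = 281·(137/75.4 − 1) = 229.6 K.
ΔU = (0.497)(12.47)(229.6) = 1423 J.

ΔU ≈ 1420 J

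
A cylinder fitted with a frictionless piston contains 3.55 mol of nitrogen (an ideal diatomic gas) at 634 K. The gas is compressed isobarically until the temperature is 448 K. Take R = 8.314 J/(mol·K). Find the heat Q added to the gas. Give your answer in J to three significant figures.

Q ≈ -19200 J

Isobaric: W = nRΔT = (3.55)(8.314)(-186) = -5490 J.
ΔU = nCᵥΔT with Cᵥ = 5R/2: ΔU = (3.55)(20.79)(-186) = -13724 J.
Q = ΔU + W = -13724 − 5490 = -19214 J.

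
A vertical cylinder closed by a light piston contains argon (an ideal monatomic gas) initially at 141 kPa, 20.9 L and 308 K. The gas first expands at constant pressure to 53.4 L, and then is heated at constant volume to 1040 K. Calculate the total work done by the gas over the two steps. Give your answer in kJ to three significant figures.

Step 1 (isobaric): W = PΔV = (141 kPa)(53.4 − 20.9 L) = 4582 J.
Step 2 (isochoric): W = 0 (constant volume).
W_total = 4582 + 0 = 4582 J.

W_total ≈ 4.58 kJ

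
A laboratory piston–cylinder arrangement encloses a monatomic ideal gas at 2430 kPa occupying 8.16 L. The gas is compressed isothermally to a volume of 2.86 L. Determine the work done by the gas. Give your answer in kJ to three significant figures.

W ≈ -20.8 kJ

Isothermal: W = nRT ln(V₂/V₁) = P₁V₁ ln(V₂/V₁).
P₁V₁ = (2430 kPa)(8.16 L) = 19829 J.
W = 19829 × ln(2.86/8.16) = 19829 × -1.048
W_by_gas = -20789 J.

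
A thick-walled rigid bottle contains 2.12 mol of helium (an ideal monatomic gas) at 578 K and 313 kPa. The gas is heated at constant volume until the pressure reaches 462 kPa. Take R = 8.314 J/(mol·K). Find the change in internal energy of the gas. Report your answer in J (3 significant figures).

Constant volume ⇒ W = 0, so Q = ΔU = nCᵥΔT with Cᵥ = 3R/2 = 12.47 J/(mol·K).
At constant V, T₂/T₁ = P₂/P₁ ⇒ ΔT = T₁(P₂/P₁ − 1) = 578·(462/313 − 1) = 275.2 K.
ΔU = (2.12)(12.47)(275.2) = 7275 J.

ΔU ≈ 7270 J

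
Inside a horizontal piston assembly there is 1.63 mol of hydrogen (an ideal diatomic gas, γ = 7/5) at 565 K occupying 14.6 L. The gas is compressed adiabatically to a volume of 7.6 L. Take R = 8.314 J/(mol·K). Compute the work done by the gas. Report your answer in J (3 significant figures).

W ≈ -5710 J

Adiabatic: TV^(γ−1) = const with γ = 7/5.
T₂ = T₁ (V₁/V₂)^(γ−1) = 565 × (14.6/7.6)^0.4 = 565 × 1.298 = 733.6 K.
W_by = nCᵥ(T₁ − T₂) = (1.63)(20.79)(565 − 733.6) = -5712 J.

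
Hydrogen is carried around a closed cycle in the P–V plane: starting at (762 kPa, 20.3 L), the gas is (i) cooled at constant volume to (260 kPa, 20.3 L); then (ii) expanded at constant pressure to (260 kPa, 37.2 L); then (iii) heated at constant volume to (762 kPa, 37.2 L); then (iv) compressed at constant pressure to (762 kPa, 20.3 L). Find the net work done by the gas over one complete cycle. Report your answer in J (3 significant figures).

Constant-volume legs do no work.
W(ii) = (260)(37.2 − 20.3) = 4394 J; W(iv) = (762)(20.3 − 37.2) = -12878 J.
W_net = 4394 − 12878 = -8484 J (the counter-clockwise enclosed area).

W_net ≈ -8480 J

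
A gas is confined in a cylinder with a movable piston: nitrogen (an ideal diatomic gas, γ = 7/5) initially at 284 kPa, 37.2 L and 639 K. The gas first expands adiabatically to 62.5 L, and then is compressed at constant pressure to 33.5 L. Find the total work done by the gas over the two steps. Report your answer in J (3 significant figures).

Step 1 (adiabatic): W = (P₁V₁ − P₂V₂)/(γ−1) = (10565 − 8585)/0.4 = 4950 J.
After step 1: P = 137.4 kPa, V = 62.5 L, T = 519.2 K.
Step 2 (isobaric): W = PΔV = (137.4 kPa)(33.5 − 62.5 L) = -3983 J.
W_total = 4950 − 3983 = 966.9 J.

W_total ≈ 967 J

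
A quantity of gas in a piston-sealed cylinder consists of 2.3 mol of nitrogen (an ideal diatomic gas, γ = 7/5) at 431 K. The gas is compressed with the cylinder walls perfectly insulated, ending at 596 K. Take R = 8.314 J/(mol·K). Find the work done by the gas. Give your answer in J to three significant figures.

W ≈ -7890 J

Adiabatic ⇒ Q = 0, so W_by = −ΔU = nCᵥ(T₁ − T₂).
Cᵥ = 5R/2 = 20.79 J/(mol·K).
W = (2.3)(20.79)(431 − 596) = -7888 J.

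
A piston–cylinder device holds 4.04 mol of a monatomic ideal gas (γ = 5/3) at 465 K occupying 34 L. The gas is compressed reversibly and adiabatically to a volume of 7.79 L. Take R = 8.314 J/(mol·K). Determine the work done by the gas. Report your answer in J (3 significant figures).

Adiabatic: TV^(γ−1) = const with γ = 5/3.
T₂ = T₁ (V₁/V₂)^(γ−1) = 465 × (34/7.79)^0.667 = 465 × 2.671 = 1242 K.
W_by = nCᵥ(T₁ − T₂) = (4.04)(12.47)(465 − 1242) = -39142 J.

W ≈ -39100 J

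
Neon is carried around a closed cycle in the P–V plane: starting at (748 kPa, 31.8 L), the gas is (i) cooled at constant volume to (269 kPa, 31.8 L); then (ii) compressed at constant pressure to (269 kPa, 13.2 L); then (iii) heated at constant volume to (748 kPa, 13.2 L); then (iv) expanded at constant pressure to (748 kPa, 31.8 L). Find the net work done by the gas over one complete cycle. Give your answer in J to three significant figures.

W_net ≈ 8910 J

Constant-volume legs do no work.
W(ii) = (269)(13.2 − 31.8) = -5003 J; W(iv) = (748)(31.8 − 13.2) = 13913 J.
W_net = -5003 + 13913 = 8909 J (the clockwise enclosed area).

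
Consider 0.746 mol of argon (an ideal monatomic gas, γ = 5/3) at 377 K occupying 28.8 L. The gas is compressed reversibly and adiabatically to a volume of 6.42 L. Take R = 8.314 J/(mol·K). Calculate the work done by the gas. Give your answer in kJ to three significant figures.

W ≈ -6.03 kJ

Adiabatic: TV^(γ−1) = const with γ = 5/3.
T₂ = T₁ (V₁/V₂)^(γ−1) = 377 × (28.8/6.42)^0.667 = 377 × 2.72 = 1025 K.
W_by = nCᵥ(T₁ − T₂) = (0.746)(12.47)(377 − 1025) = -6033 J.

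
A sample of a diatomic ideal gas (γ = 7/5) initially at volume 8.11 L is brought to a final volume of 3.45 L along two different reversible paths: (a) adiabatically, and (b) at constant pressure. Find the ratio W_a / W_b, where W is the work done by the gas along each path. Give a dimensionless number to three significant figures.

W_a / W_b ≈ 1.77

Path (a) adiabatic: W = P₁V₁(1 − (V₁/V₂)^(γ−1))/(γ−1) → W_a/(P₁V₁) = -1.019.
Path (b) isobaric: W = P₁(V₂ − V₁) → W_b/(P₁V₁) = -0.5746.
W_a / W_b = -1.019 / -0.5746 = 1.773.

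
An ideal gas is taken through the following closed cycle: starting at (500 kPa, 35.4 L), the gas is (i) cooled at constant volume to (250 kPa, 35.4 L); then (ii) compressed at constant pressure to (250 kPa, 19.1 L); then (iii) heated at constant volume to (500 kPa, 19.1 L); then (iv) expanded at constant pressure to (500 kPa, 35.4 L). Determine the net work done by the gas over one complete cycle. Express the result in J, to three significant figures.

Constant-volume legs do no work.
W(ii) = (250)(19.1 − 35.4) = -4075 J; W(iv) = (500)(35.4 − 19.1) = 8150 J.
W_net = -4075 + 8150 = 4075 J (the clockwise enclosed area).

W_net ≈ 4070 J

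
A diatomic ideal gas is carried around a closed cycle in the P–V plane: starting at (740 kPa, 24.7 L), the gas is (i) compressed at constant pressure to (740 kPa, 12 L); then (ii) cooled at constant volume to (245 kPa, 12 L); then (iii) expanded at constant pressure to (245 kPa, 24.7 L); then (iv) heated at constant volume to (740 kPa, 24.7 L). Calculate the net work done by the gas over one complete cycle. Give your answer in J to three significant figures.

Constant-volume legs do no work.
W(i) = (740)(12 − 24.7) = -9398 J; W(iii) = (245)(24.7 − 12) = 3112 J.
W_net = -9398 + 3112 = -6286 J (the counter-clockwise enclosed area).

W_net ≈ -6290 J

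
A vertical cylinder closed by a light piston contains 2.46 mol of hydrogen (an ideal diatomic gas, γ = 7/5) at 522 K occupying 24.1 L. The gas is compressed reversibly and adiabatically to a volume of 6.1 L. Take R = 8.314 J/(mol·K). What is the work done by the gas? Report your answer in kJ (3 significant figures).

Adiabatic: TV^(γ−1) = const with γ = 7/5.
T₂ = T₁ (V₁/V₂)^(γ−1) = 522 × (24.1/6.1)^0.4 = 522 × 1.733 = 904.4 K.
W_by = nCᵥ(T₁ − T₂) = (2.46)(20.79)(522 − 904.4) = -19551 J.

W ≈ -19.6 kJ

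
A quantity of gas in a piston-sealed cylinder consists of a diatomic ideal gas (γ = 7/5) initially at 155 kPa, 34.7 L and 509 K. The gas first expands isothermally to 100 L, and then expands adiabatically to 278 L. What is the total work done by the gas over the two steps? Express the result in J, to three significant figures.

Step 1 (isothermal): W = P₁V₁ ln(V₂/V₁) = (5378) ln(100/34.7) = 5693 J.
After step 1: P = 53.78 kPa, V = 100 L, T = 509 K.
Step 2 (adiabatic): W = (P₁V₁ − P₂V₂)/(γ−1) = (5378 − 3573)/0.4 = 4514 J.
W_total = 5693 + 4514 = 10206 J.

W_total ≈ 10200 J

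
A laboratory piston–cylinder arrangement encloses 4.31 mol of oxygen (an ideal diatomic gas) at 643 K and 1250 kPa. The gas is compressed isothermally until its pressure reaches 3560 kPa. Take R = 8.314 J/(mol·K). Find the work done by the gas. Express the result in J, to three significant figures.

W ≈ -24100 J

Isothermal process: W = nRT ln(V₂/V₁) = nRT ln(P₁/P₂).
W = (4.31)(8.314)(643) × ln(1250/3560)
  = 23041 × ln(0.3511) = 23041 × -1.047
W_by_gas = -24115 J.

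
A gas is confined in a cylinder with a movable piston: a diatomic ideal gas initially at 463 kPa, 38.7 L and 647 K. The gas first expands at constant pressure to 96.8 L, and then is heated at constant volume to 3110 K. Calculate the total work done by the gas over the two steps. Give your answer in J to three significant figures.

W_total ≈ 26900 J

Step 1 (isobaric): W = PΔV = (463 kPa)(96.8 − 38.7 L) = 26900 J.
Step 2 (isochoric): W = 0 (constant volume).
W_total = 26900 + 0 = 26900 J.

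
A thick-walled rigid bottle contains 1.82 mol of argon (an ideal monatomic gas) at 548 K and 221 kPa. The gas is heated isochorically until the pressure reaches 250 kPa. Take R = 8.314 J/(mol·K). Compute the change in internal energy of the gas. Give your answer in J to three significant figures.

ΔU ≈ 1630 J

Constant volume ⇒ W = 0, so Q = ΔU = nCᵥΔT with Cᵥ = 3R/2 = 12.47 J/(mol·K).
At constant V, T₂/T₁ = P₂/P₁ ⇒ ΔT = T₁(P₂/P₁ − 1) = 548·(250/221 − 1) = 71.91 K.
ΔU = (1.82)(12.47)(71.91) = 1632 J.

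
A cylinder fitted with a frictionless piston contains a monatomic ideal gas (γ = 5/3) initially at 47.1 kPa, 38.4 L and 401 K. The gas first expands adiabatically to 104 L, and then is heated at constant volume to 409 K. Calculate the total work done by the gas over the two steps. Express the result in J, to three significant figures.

Step 1 (adiabatic): W = (P₁V₁ − P₂V₂)/(γ−1) = (1809 − 930.9)/0.667 = 1317 J.
Step 2 (isochoric): W = 0 (constant volume).
W_total = 1317 + 0 = 1317 J.

W_total ≈ 1320 J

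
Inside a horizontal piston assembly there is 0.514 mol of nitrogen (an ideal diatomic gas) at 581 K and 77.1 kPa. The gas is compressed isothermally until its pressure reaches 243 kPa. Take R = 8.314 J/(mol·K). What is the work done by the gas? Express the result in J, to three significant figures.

Isothermal process: W = nRT ln(V₂/V₁) = nRT ln(P₁/P₂).
W = (0.514)(8.314)(581) × ln(77.1/243)
  = 2483 × ln(0.3173) = 2483 × -1.148
W_by_gas = -2850 J.

W ≈ -2850 J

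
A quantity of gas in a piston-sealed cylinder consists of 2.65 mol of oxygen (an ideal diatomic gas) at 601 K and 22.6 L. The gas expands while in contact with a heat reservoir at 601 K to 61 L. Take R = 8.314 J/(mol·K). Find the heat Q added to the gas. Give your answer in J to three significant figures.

Q ≈ 13100 J

Isothermal ⇒ ΔU = 0, so Q = W = nRT ln(V₂/V₁).
Q = (2.65)(8.314)(601) ln(61/22.6) = 13241 × 0.9929 = 13148 J.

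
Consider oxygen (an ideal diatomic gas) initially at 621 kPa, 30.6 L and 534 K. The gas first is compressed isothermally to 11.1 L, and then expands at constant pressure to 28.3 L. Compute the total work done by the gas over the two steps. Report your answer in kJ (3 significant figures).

W_total ≈ 10.2 kJ

Step 1 (isothermal): W = P₁V₁ ln(V₂/V₁) = (19003) ln(11.1/30.6) = -19270 J.
After step 1: P = 1712 kPa, V = 11.1 L, T = 534 K.
Step 2 (isobaric): W = PΔV = (1712 kPa)(28.3 − 11.1 L) = 29445 J.
W_total = -19270 + 29445 = 10176 J.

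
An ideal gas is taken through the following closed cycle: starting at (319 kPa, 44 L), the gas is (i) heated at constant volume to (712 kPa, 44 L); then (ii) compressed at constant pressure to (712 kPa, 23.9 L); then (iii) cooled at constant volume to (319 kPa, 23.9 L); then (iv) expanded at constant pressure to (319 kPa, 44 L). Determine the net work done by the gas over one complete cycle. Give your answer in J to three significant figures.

Constant-volume legs do no work.
W(ii) = (712)(23.9 − 44) = -14311 J; W(iv) = (319)(44 − 23.9) = 6412 J.
W_net = -14311 + 6412 = -7899 J (the counter-clockwise enclosed area).

W_net ≈ -7900 J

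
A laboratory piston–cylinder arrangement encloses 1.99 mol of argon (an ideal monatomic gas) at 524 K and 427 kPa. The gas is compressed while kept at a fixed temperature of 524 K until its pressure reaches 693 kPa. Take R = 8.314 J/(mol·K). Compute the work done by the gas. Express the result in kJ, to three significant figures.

Isothermal process: W = nRT ln(V₂/V₁) = nRT ln(P₁/P₂).
W = (1.99)(8.314)(524) × ln(427/693)
  = 8670 × ln(0.6162) = 8670 × -0.4842
W_by_gas = -4198 J.

W ≈ -4.20 kJ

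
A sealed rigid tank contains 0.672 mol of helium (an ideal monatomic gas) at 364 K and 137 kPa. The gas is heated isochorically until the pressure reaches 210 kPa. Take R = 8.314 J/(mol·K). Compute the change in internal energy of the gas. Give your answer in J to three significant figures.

Constant volume ⇒ W = 0, so Q = ΔU = nCᵥΔT with Cᵥ = 3R/2 = 12.47 J/(mol·K).
At constant V, T₂/T₁ = P₂/P₁ ⇒ ΔT = T₁(P₂/P₁ − 1) = 364·(210/137 − 1) = 194 K.
ΔU = (0.672)(12.47)(194) = 1625 J.

ΔU ≈ 1630 J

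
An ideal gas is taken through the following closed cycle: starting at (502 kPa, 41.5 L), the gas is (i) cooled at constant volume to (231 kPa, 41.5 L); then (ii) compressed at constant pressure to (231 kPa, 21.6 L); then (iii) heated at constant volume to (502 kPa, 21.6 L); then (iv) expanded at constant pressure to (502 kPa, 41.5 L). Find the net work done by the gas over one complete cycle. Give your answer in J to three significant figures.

W_net ≈ 5390 J

Constant-volume legs do no work.
W(ii) = (231)(21.6 − 41.5) = -4597 J; W(iv) = (502)(41.5 − 21.6) = 9990 J.
W_net = -4597 + 9990 = 5393 J (the clockwise enclosed area).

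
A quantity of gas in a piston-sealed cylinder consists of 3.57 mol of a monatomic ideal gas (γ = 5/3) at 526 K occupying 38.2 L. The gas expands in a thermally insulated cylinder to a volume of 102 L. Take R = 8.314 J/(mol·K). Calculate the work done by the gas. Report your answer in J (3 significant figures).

Adiabatic: TV^(γ−1) = const with γ = 5/3.
T₂ = T₁ (V₁/V₂)^(γ−1) = 526 × (38.2/102)^0.667 = 526 × 0.5196 = 273.3 K.
W_by = nCᵥ(T₁ − T₂) = (3.57)(12.47)(526 − 273.3) = 11251 J.

W ≈ 11300 J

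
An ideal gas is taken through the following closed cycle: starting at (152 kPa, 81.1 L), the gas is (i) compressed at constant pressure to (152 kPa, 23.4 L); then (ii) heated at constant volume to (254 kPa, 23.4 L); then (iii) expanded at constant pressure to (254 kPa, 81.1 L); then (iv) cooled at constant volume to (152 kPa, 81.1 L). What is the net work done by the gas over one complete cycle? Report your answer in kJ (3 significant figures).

Constant-volume legs do no work.
W(i) = (152)(23.4 − 81.1) = -8770 J; W(iii) = (254)(81.1 − 23.4) = 14656 J.
W_net = -8770 + 14656 = 5885 J (the clockwise enclosed area).

W_net ≈ 5.89 kJ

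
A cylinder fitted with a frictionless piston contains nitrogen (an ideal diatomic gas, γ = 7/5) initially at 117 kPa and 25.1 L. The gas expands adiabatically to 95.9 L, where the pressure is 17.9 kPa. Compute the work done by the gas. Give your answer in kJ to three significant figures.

Adiabatic: W = (P₁V₁ − P₂V₂)/(γ − 1) with γ = 7/5.
P₁V₁ = 2937 J, P₂V₂ = 1717 J.
W = (2937 − 1717) / 0.4 = 3050 J.

W ≈ 3.05 kJ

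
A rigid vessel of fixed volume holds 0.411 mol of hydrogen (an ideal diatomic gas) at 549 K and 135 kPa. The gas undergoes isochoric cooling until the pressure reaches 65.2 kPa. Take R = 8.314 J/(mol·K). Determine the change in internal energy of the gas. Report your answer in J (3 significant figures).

Constant volume ⇒ W = 0, so Q = ΔU = nCᵥΔT with Cᵥ = 5R/2 = 20.79 J/(mol·K).
At constant V, T₂/T₁ = P₂/P₁ ⇒ ΔT = T₁(P₂/P₁ − 1) = 549·(65.2/135 − 1) = -283.9 K.
ΔU = (0.411)(20.79)(-283.9) = -2425 J.

ΔU ≈ -2420 J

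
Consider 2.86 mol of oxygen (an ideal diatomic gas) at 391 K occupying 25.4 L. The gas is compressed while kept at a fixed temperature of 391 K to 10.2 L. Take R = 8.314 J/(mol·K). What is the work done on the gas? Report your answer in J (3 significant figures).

W ≈ 8480 J

Isothermal: W = nRT ln(V₂/V₁).
W = (2.86)(8.314)(391) × ln(10.2/25.4)
  = 9297 × -0.9124
W_by_gas = -8482 J; work on gas = −W_by = 8482 J.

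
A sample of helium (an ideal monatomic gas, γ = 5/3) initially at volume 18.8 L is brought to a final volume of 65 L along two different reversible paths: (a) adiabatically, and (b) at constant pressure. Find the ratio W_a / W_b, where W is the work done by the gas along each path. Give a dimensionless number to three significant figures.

W_a / W_b ≈ 0.343

Path (a) adiabatic: W = P₁V₁(1 − (V₁/V₂)^(γ−1))/(γ−1) → W_a/(P₁V₁) = 0.844.
Path (b) isobaric: W = P₁(V₂ − V₁) → W_b/(P₁V₁) = 2.457.
W_a / W_b = 0.844 / 2.457 = 0.3434.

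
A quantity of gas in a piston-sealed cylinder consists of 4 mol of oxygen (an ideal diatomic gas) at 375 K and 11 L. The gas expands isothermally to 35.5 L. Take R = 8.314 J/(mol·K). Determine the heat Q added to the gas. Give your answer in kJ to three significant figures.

Q ≈ 14.6 kJ

Isothermal ⇒ ΔU = 0, so Q = W = nRT ln(V₂/V₁).
Q = (4)(8.314)(375) ln(35.5/11) = 12471 × 1.172 = 14611 J.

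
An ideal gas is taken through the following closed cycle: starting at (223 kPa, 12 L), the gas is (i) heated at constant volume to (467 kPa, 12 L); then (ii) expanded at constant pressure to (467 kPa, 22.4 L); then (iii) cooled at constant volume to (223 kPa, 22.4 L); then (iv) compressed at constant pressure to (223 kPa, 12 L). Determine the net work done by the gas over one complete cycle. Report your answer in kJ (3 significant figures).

Constant-volume legs do no work.
W(ii) = (467)(22.4 − 12) = 4857 J; W(iv) = (223)(12 − 22.4) = -2319 J.
W_net = 4857 − 2319 = 2538 J (the clockwise enclosed area).

W_net ≈ 2.54 kJ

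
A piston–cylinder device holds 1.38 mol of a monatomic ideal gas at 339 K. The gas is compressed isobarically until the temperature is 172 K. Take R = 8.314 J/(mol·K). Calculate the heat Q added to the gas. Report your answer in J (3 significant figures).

Isobaric: W = nRΔT = (1.38)(8.314)(-167) = -1916 J.
ΔU = nCᵥΔT with Cᵥ = 3R/2: ΔU = (1.38)(12.47)(-167) = -2874 J.
Q = ΔU + W = -2874 − 1916 = -4790 J.

Q ≈ -4790 J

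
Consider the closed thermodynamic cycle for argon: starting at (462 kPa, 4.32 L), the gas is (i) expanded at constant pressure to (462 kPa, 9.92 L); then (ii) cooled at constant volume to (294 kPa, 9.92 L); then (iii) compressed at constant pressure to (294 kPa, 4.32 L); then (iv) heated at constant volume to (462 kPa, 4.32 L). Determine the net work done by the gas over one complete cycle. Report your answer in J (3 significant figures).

Constant-volume legs do no work.
W(i) = (462)(9.92 − 4.32) = 2587 J; W(iii) = (294)(4.32 − 9.92) = -1646 J.
W_net = 2587 − 1646 = 940.8 J (the clockwise enclosed area).

W_net ≈ 941 J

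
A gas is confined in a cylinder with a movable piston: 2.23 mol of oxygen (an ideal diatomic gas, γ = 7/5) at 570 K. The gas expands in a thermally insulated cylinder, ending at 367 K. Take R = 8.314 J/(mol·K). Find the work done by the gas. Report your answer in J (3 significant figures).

W ≈ 9410 J

Adiabatic ⇒ Q = 0, so W_by = −ΔU = nCᵥ(T₁ − T₂).
Cᵥ = 5R/2 = 20.79 J/(mol·K).
W = (2.23)(20.79)(570 − 367) = 9409 J.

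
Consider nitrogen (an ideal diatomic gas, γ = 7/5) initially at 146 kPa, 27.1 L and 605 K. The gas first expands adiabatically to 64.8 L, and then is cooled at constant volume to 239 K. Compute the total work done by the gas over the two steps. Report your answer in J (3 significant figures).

Step 1 (adiabatic): W = (P₁V₁ − P₂V₂)/(γ−1) = (3957 − 2792)/0.4 = 2912 J.
Step 2 (isochoric): W = 0 (constant volume).
W_total = 2912 + 0 = 2912 J.

W_total ≈ 2910 J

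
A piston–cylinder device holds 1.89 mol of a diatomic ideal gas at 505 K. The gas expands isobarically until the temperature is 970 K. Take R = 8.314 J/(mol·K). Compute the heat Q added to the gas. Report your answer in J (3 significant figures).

Q ≈ 25600 J

Isobaric: W = nRΔT = (1.89)(8.314)(465) = 7307 J.
ΔU = nCᵥΔT with Cᵥ = 5R/2: ΔU = (1.89)(20.79)(465) = 18267 J.
Q = ΔU + W = 18267 + 7307 = 25574 J.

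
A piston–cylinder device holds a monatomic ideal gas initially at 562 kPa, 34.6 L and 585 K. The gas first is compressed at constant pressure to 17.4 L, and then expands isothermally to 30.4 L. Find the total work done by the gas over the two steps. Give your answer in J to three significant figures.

W_total ≈ -4210 J

Step 1 (isobaric): W = PΔV = (562 kPa)(17.4 − 34.6 L) = -9666 J.
After step 1: P = 562 kPa, V = 17.4 L, T = 294.2 K.
Step 2 (isothermal): W = P₁V₁ ln(V₂/V₁) = (9779) ln(30.4/17.4) = 5456 J.
W_total = -9666 + 5456 = -4210 J.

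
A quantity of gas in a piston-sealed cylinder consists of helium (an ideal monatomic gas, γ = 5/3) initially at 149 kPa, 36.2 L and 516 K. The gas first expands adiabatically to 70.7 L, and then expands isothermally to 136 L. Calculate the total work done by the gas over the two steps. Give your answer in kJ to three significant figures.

W_total ≈ 5.17 kJ

Step 1 (adiabatic): W = (P₁V₁ − P₂V₂)/(γ−1) = (5394 − 3452)/0.667 = 2912 J.
After step 1: P = 48.83 kPa, V = 70.7 L, T = 330.2 K.
Step 2 (isothermal): W = P₁V₁ ln(V₂/V₁) = (3452) ln(136/70.7) = 2258 J.
W_total = 2912 + 2258 = 5171 J.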